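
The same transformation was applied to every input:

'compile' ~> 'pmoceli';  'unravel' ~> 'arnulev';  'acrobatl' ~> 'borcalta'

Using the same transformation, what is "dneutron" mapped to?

tuendnor

The rule is to move the last 3 characters to the front (rotate right by 3), then reverse the string.
Starting from "dneutron": after the first operation, "rondneut"; after the second, "tuendnor".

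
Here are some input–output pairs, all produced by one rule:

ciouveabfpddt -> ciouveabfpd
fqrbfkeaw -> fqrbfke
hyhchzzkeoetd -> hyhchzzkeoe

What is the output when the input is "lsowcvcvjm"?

Looking at the pairs, the operation is to delete the last 2 characters.
On "lsowcvcvjm" that produces "lsowcvcv".

lsowcvcv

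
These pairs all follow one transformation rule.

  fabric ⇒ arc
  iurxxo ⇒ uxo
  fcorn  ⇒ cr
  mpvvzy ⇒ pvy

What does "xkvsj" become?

Looking at the pairs, the operation is to keep every other character starting from the second (positions 2nd, 4th, 6th, ...).
"xkvsj" → "ks".

ks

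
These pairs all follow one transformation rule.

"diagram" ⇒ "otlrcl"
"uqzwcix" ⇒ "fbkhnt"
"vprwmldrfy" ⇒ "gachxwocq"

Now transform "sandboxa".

dlyomzi

Looking at the pairs, the operation is to shift every letter 11 places forward in the alphabet (wrapping around), then delete the last character.
Starting from "sandboxa": after the first operation, "dlyomzil"; after the second, "dlyomzi".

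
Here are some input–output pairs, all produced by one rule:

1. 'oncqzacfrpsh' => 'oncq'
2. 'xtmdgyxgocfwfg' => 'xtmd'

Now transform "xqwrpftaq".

xqwr

What's happening: keep only the first 4 characters.
On "xqwrpftaq" that produces "xqwr".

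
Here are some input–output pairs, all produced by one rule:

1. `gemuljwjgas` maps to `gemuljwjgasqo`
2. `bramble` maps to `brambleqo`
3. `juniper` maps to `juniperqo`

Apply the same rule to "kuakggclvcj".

Each output is the input with this applied: append "qo".
So "kuakggclvcj" becomes "kuakggclvcjqo".

kuakggclvcjqo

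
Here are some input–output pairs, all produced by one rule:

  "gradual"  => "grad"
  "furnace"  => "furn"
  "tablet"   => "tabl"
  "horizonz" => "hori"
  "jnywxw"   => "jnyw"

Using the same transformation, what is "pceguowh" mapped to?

Rule — keep only the first 4 characters.
So "pceguowh" becomes "pceg".

pceg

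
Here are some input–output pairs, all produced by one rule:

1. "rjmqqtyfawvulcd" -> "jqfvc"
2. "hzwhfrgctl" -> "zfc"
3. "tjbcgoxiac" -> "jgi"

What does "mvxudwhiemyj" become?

vdiy

Rule — keep one character in every 3, starting at position 2 (positions 2nd, 5th, 8th, ...).
For "mvxudwhiemyj" the result is "vdiy".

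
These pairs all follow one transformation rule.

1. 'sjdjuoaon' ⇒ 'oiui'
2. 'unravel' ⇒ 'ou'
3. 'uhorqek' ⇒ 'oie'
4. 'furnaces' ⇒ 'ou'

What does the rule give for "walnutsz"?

uo

Looking at the pairs, the operation is to shift every letter 6 places backward in the alphabet (wrapping around), then keep only the vowels.
Doing the same to "walnutsz": "uo".
(Check on "uhorqek": → "obilkye" → "oie" ✓)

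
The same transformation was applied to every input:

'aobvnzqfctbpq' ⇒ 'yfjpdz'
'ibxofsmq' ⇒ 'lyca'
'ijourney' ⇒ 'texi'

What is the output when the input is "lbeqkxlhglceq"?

In each case the input is transformed by: keep every other character starting from the second (positions 2nd, 4th, 6th, ...), then shift every letter 10 places forward in the alphabet (wrapping around).
Starting from "lbeqkxlhglceq": after the first operation, "bqxhle"; after the second, "lahrvo".

lahrvo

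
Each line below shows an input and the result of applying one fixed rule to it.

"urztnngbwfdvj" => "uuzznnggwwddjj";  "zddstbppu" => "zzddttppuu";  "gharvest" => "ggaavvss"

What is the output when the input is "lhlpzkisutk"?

The pattern: keep every other character starting from the first (positions 1st, 3rd, 5th, ...), then double every character.
For "lhlpzkisutk", step one produces "llziuk"; step two turns that into "llllzziiuukk".
(Check on "gharvest": → "gavs" → "ggaavvss" ✓)

llllzziiuukk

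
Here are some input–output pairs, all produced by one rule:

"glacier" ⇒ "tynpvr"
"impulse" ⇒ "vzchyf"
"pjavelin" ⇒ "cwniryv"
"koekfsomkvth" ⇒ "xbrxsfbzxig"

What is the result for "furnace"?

sheanp

The pattern: shift every letter 13 places forward in the alphabet (wrapping around) — i.e. ROT13, then delete the last character.
So "furnace" becomes "sheanp".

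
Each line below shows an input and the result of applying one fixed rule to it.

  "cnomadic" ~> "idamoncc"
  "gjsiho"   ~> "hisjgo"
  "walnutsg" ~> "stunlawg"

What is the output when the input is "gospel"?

epsogl

Each output is the input with this applied: move the last character to the front, then reverse the string.
Starting from "gospel": after the first operation, "lgospe"; after the second, "epsogl".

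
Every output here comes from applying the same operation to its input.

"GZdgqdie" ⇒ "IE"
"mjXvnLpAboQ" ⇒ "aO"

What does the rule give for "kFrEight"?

eI

In each case the input is transformed by: flip the case of every letter, then keep only the vowels.
"kFrEight" → "KfReIGHT" → "eI".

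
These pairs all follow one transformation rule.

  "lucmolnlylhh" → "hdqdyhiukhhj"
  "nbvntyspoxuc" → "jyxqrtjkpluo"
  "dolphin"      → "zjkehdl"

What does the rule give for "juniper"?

The pattern: take characters alternately from the front and the back (1st, last, 2nd, 2nd-last, ...), then shift every letter 4 places backward in the alphabet (wrapping around).
On "juniper": the first step gives "jruenpi", and the second then gives "fnqajle".

fnqajle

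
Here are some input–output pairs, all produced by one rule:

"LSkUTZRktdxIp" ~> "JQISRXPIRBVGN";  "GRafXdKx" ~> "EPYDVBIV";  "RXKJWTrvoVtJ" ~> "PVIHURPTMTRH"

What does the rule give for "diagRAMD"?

The pattern: shift every letter 2 places backward in the alphabet (wrapping around), then convert every letter to uppercase.
Starting from "diagRAMD": after the first operation, "bgyePYKB"; after the second, "BGYEPYKB".

BGYEPYKB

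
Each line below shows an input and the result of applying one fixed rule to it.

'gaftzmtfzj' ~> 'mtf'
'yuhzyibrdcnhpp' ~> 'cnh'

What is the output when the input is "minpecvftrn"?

What's happening: move the last 2 characters to the front (rotate right by 2), then keep only the last 3 characters.
So "minpecvftrn" becomes "vft".

vft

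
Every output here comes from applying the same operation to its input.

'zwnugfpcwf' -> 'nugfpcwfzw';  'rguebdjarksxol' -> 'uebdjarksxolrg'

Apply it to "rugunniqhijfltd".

gunniqhijfltdru

Rule — move the first 2 characters to the end (rotate left by 2).
Doing the same to "rugunniqhijfltd": "gunniqhijfltdru".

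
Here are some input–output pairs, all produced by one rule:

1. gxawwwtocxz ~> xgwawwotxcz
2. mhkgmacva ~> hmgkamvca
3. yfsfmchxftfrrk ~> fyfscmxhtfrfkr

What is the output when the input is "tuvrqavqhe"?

In each case the input is transformed by: swap each adjacent pair of characters (1↔2, 3↔4, ...).
Applying that to "tuvrqavqhe" gives "utrvaqqveh".

utrvaqqveh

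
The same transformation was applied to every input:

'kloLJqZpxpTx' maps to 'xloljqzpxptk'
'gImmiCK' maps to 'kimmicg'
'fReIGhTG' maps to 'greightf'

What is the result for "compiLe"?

eompilc

Each output is the input with this applied: swap the first and last characters, then convert every letter to lowercase.
For "compiLe" the result is "eompilc".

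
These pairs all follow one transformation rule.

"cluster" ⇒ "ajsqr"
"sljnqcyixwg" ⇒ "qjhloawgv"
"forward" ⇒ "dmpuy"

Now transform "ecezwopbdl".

cacxumnz

The pattern: shift every letter 2 places backward in the alphabet (wrapping around), then delete the last 2 characters.
Working it through for "ecezwopbdl": intermediate "cacxumnzbj", final "cacxumnz".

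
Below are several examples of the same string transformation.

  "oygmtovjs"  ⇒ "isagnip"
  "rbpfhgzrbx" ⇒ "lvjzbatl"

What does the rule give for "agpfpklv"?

Looking at the pairs, the operation is to shift every letter 6 places backward in the alphabet (wrapping around), then delete the last 2 characters.
Applying both steps to "agpfpklv": "uajzjefp", then "uajzje".

uajzje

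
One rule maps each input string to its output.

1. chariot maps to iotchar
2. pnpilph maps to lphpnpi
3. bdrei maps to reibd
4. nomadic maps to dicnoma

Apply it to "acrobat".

batacro

In each case the input is transformed by: move the last 3 characters to the front (rotate right by 3).
Doing the same to "acrobat": "batacro".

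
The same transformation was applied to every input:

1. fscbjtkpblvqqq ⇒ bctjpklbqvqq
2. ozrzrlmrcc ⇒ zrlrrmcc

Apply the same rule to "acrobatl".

orablt

The pattern: swap each adjacent pair of characters (1↔2, 3↔4, ...), then delete the first 2 characters.
Doing the same to "acrobatl": "orablt".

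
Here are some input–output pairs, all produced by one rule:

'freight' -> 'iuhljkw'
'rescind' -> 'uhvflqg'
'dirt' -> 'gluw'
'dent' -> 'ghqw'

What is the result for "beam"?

ehdp

The transformation: shift every letter 3 places forward in the alphabet (wrapping around).
For "beam" the result is "ehdp".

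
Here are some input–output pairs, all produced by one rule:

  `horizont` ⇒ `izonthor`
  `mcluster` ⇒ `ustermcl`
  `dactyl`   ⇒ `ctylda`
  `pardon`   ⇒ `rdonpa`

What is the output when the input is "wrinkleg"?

nklegwri

In each case the input is transformed by: swap the front and back halves of the string, then move the last character to the front.
Starting from "wrinkleg": after the first operation, "klegwrin"; after the second, "nklegwri".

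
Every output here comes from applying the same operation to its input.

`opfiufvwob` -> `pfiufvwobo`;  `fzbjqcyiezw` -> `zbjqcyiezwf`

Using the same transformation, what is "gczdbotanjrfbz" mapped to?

Looking at the pairs, the operation is to move the first character to the end.
For "gczdbotanjrfbz" the result is "czdbotanjrfbzg".

czdbotanjrfbzg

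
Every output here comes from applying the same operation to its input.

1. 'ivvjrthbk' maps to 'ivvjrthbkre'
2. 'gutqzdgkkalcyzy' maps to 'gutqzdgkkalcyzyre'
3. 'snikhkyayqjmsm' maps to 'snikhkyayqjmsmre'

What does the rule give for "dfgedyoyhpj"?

dfgedyoyhpjre

In each case the input is transformed by: append "re".
On "dfgedyoyhpj" that produces "dfgedyoyhpjre".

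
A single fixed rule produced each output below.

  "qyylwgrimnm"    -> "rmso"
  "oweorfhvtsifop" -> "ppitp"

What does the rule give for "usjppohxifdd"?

vqig

The rule is to shift every letter 1 place forward in the alphabet (wrapping around), then keep one character in every 3, starting at position 1 (positions 1st, 4th, 7th, ...).
Applying both steps to "usjppohxifdd": "vtkqqpiyjgee", then "vqig".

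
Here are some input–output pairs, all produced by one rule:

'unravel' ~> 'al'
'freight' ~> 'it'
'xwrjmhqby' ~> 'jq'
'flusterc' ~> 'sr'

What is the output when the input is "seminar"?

What's happening: keep one character in every 3, starting at position 1 (positions 1st, 4th, 7th, ...), then delete the first character.
"seminar" → "sir" → "ir".
(Check on "freight": → "fit" → "it" ✓)

ir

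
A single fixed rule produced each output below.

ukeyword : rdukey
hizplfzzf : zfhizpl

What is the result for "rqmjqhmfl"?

The transformation: move the last 2 characters to the front (rotate right by 2), then delete the last 2 characters.
Working it through for "rqmjqhmfl": intermediate "flrqmjqhm", final "flrqmjq".

flrqmjq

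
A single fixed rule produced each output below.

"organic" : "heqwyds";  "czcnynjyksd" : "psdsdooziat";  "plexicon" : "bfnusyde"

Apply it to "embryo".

Looking at the pairs, the operation is to shift every letter 10 places backward in the alphabet (wrapping around), then swap each adjacent pair of characters (1↔2, 3↔4, ...).
For "embryo" the result is "cuhreo".
(Check on "czcnynjyksd": → "spsdodzoait" → "psdsdooziat" ✓)

cuhreo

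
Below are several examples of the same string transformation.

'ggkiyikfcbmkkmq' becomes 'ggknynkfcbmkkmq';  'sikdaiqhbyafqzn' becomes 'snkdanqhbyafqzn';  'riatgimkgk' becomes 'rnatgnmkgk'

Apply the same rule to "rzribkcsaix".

rzrnbkcsanx

Looking at the pairs, the operation is to replace every "i" with "n".
On "rzribkcsaix" that produces "rzrnbkcsanx".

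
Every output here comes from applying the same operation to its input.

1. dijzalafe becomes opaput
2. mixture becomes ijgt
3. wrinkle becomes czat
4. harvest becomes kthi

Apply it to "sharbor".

What's happening: shift every letter 11 places backward in the alphabet (wrapping around), then delete the first 3 characters.
Starting from "sharbor": after the first operation, "hwpgqdg"; after the second, "gqdg".

gqdg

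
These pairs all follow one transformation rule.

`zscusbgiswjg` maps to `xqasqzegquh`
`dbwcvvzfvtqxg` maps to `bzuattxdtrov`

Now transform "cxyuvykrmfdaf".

avwstwipkdby

Each output is the input with this applied: delete the last character, then shift every letter 2 places backward in the alphabet (wrapping around).
On "cxyuvykrmfdaf": the first step gives "cxyuvykrmfda", and the second then gives "avwstwipkdby".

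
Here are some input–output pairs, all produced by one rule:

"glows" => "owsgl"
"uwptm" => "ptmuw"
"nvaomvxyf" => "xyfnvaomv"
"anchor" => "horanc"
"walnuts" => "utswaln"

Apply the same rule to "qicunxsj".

The pattern: move the last 3 characters to the front (rotate right by 3).
On "qicunxsj" that produces "xsjqicun".

xsjqicun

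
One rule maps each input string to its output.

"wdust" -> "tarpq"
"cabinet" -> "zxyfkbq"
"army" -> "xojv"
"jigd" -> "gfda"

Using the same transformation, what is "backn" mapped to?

yxzhk

Rule — shift every letter 3 places backward in the alphabet (wrapping around).
So "backn" becomes "yxzhk".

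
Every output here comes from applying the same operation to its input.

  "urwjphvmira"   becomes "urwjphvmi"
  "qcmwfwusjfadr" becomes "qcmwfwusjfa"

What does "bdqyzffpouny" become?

The pattern: delete the last 2 characters.
On "bdqyzffpouny" that produces "bdqyzffpou".

bdqyzffpou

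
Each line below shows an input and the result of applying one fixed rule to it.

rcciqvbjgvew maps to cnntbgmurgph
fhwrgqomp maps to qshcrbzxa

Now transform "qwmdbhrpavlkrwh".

bhxomscalgwvchs

Each output is the input with this applied: shift every letter 11 places forward in the alphabet (wrapping around).
On "qwmdbhrpavlkrwh" that produces "bhxomscalgwvchs".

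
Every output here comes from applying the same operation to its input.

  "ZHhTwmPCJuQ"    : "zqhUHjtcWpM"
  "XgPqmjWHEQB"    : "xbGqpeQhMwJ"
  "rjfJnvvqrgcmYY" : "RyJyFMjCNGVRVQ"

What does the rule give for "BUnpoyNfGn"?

In each case the input is transformed by: flip the case of every letter, then take characters alternately from the front and the back (1st, last, 2nd, 2nd-last, ...).
On "BUnpoyNfGn": the first step gives "buNPOYnFgN", and the second then gives "bNugNFPnOY".
(Check on "rjfJnvvqrgcmYY": → "RJFjNVVQRGCMyy" → "RyJyFMjCNGVRVQ" ✓)

bNugNFPnOY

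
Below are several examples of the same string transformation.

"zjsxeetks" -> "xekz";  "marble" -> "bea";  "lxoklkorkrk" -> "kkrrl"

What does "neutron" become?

ton

The transformation: move the first 2 characters to the end (rotate left by 2), then keep every other character starting from the second (positions 2nd, 4th, 6th, ...).
For "neutron", step one produces "utronne"; step two turns that into "ton".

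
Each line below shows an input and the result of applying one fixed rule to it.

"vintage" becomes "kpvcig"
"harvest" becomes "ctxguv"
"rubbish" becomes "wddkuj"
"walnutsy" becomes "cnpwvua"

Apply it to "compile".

Looking at the pairs, the operation is to delete the first character, then shift every letter 2 places forward in the alphabet (wrapping around).
Applying that to "compile" gives "qorkng".

qorkng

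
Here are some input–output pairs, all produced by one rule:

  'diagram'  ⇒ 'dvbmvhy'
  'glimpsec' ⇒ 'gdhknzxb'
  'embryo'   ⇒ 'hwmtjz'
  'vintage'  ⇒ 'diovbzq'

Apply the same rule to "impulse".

The rule is to shift every letter 5 places backward in the alphabet (wrapping around), then move the first character to the end.
On "impulse": the first step gives "dhkpgnz", and the second then gives "hkpgnzd".

hkpgnzd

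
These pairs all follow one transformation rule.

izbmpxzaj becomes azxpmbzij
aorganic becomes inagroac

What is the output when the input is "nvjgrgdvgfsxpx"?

pxsfgvdgrgjvnx

What's happening: move the last character to the front, then reverse the string.
For "nvjgrgdvgfsxpx", step one produces "xnvjgrgdvgfsxp"; step two turns that into "pxsfgvdgrgjvnx".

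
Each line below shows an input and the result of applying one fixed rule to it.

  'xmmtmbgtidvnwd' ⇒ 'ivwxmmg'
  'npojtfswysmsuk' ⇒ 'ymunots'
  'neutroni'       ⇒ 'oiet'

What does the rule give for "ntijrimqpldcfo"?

Looking at the pairs, the operation is to swap the front and back halves of the string, then keep every other character starting from the second (positions 2nd, 4th, 6th, ...).
Applying both steps to "ntijrimqpldcfo": "qpldcfontijrim", then "pdfnirm".

pdfnirm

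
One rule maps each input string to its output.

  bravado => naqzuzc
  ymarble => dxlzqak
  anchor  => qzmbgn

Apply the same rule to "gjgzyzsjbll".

In each case the input is transformed by: shift every letter 1 place backward in the alphabet (wrapping around), then move the last character to the front.
"gjgzyzsjbll" → "kfifyxyriak".

kfifyxyriak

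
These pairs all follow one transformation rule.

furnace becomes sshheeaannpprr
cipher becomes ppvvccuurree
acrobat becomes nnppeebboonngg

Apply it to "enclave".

rraappyynniirr

In each case the input is transformed by: shift every letter 13 places forward in the alphabet (wrapping around) — i.e. ROT13, then double every character.
Working it through for "enclave": intermediate "rapynir", final "rraappyynniirr".
(Check on "acrobat": → "npebong" → "nnppeebboonngg" ✓)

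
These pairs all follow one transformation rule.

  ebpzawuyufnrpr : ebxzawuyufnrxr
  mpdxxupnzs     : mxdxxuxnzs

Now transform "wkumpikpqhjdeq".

wkumxikxqhjdeq

Looking at the pairs, the operation is to replace every "p" with "x".
Doing the same to "wkumpikpqhjdeq": "wkumxikxqhjdeq".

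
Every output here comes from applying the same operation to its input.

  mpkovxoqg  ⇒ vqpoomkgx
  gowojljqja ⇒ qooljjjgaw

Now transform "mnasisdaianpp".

Each output is the input with this applied: sort the characters into reverse alphabetical order, then move the first character to the end.
Working it through for "mnasisdaianpp": intermediate "ssppnnmiidaaa", final "sppnnmiidaaas".
(Check on "gowojljqja": → "wqooljjjga" → "qooljjjgaw" ✓)

sppnnmiidaaas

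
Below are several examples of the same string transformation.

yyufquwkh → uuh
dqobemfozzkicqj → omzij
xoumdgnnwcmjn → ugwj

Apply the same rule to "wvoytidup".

oip

The pattern: keep one character in every 3, starting at position 3 (positions 3rd, 6th, 9th, ...).
Applying that to "wvoytidup" gives "oip".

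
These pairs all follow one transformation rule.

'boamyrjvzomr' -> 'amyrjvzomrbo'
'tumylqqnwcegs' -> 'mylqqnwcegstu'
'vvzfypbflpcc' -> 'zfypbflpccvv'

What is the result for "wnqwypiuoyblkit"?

The transformation: move the first 2 characters to the end (rotate left by 2).
For "wnqwypiuoyblkit" the result is "qwypiuoyblkitwn".

qwypiuoyblkitwn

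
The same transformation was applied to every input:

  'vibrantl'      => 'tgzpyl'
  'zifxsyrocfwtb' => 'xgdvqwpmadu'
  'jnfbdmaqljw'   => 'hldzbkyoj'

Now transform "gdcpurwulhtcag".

What's happening: shift every letter 2 places backward in the alphabet (wrapping around), then delete the last 2 characters.
On "gdcpurwulhtcag": the first step gives "ebanspusjfraye", and the second then gives "ebanspusjfra".

ebanspusjfra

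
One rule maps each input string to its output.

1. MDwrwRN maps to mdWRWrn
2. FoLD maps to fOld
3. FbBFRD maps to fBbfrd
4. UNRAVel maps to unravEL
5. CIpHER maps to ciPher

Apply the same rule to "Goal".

What's happening: flip the case of every letter.
So "Goal" becomes "gOAL".

gOAL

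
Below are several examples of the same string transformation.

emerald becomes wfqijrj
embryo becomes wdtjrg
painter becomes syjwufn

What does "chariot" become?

The transformation: move the first 3 characters to the end (rotate left by 3), then shift every letter 5 places forward in the alphabet (wrapping around).
Doing the same to "chariot": "wntyhmf".

wntyhmf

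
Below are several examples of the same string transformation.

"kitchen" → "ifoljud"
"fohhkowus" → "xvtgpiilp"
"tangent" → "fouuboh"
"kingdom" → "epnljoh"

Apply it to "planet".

What's happening: move the last 3 characters to the front (rotate right by 3), then shift every letter 1 place forward in the alphabet (wrapping around).
On "planet": the first step gives "netpla", and the second then gives "ofuqmb".

ofuqmb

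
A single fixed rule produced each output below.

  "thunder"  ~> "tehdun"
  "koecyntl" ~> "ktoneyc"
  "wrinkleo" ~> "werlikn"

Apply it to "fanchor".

foahnc

Looking at the pairs, the operation is to delete the last character, then take characters alternately from the front and the back (1st, last, 2nd, 2nd-last, ...).
For "fanchor", step one produces "fancho"; step two turns that into "foahnc".
(Check on "wrinkleo": → "wrinkle" → "werlikn" ✓)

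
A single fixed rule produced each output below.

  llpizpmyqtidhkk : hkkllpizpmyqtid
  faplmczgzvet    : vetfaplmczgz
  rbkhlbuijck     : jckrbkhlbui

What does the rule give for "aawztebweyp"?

eypaawztebw

In each case the input is transformed by: move the last 3 characters to the front (rotate right by 3).
"aawztebweyp" → "eypaawztebw".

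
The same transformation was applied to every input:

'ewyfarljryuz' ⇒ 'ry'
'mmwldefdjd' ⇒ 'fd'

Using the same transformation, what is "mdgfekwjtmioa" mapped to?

In each case the input is transformed by: delete the last 2 characters, then keep only the last 2 characters.
For "mdgfekwjtmioa", step one produces "mdgfekwjtmi"; step two turns that into "mi".
(Check on "mmwldefdjd": → "mmwldefd" → "fd" ✓)

mi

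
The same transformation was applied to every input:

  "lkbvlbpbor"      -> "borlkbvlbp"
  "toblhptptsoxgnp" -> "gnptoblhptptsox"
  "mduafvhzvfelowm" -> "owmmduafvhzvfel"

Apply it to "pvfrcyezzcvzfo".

zfopvfrcyezzcv

In each case the input is transformed by: move the last 3 characters to the front (rotate right by 3).
So "pvfrcyezzcvzfo" becomes "zfopvfrcyezzcv".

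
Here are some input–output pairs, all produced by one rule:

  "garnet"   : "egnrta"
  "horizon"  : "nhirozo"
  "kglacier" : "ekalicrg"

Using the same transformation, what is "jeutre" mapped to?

The pattern: swap each adjacent pair of characters (1↔2, 3↔4, ...), then swap the first and last characters.
"jeutre" → "ejtuer" → "rjtuee".
(Check on "garnet": → "agnrte" → "egnrta" ✓)

rjtuee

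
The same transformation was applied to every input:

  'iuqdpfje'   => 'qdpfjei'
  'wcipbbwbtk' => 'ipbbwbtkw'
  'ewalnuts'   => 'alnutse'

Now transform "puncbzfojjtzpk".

ncbzfojjtzpkp

What's happening: move the first character to the end, then delete the first character.
On "puncbzfojjtzpk": the first step gives "uncbzfojjtzpkp", and the second then gives "ncbzfojjtzpkp".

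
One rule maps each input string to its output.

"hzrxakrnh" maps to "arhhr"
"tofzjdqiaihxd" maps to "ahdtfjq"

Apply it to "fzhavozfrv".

vzrfh

Each output is the input with this applied: keep every other character starting from the first (positions 1st, 3rd, 5th, ...), then move the last 3 characters to the front (rotate right by 3).
On "fzhavozfrv": the first step gives "fhvzr", and the second then gives "vzrfh".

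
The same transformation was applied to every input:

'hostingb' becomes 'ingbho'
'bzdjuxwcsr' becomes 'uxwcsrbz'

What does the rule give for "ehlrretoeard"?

The pattern: move the first 2 characters to the end (rotate left by 2), then delete the first 2 characters.
"ehlrretoeard" → "lrretoeardeh" → "retoeardeh".

retoeardeh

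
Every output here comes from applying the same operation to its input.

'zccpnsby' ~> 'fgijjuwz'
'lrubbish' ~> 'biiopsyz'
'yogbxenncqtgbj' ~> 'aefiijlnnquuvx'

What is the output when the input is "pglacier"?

Looking at the pairs, the operation is to shift every letter 7 places forward in the alphabet (wrapping around), then sort the characters into alphabetical order.
"pglacier" → "wnshjply" → "hjlnpswy".

hjlnpswy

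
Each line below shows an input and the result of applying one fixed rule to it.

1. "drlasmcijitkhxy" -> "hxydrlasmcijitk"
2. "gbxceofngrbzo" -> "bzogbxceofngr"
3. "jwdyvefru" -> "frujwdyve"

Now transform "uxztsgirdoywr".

ywruxztsgirdo

In each case the input is transformed by: move the last 3 characters to the front (rotate right by 3).
For "uxztsgirdoywr" the result is "ywruxztsgirdo".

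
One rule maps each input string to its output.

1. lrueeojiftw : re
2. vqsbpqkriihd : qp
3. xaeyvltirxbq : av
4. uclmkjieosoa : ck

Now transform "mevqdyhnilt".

The pattern: keep one character in every 3, starting at position 2 (positions 2nd, 5th, 8th, ...), then delete the last 2 characters.
"mevqdyhnilt" → "ednt" → "ed".
(Check on "uclmkjieosoa": → "ckeo" → "ck" ✓)

ed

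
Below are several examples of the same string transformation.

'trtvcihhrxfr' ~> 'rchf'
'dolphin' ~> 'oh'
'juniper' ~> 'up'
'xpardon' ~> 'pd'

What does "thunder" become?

hd

The pattern: keep one character in every 3, starting at position 2 (positions 2nd, 5th, 8th, ...).
"thunder" → "hd".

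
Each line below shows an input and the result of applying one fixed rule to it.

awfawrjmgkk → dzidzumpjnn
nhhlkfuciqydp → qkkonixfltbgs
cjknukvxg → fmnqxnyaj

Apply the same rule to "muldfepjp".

pxogihsms

What's happening: shift every letter 3 places forward in the alphabet (wrapping around).
So "muldfepjp" becomes "pxogihsms".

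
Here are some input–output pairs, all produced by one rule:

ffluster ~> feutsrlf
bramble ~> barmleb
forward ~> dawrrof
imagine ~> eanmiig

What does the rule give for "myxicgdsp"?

dcyxspmig

Each output is the input with this applied: sort the characters into reverse alphabetical order, then move the last 2 characters to the front (rotate right by 2).
For "myxicgdsp" the result is "dcyxspmig".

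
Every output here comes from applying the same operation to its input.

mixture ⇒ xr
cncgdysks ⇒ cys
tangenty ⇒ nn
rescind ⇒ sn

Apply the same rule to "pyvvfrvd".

Looking at the pairs, the operation is to keep one character in every 3, starting at position 3 (positions 3rd, 6th, 9th, ...).
So "pyvvfrvd" becomes "vr".

vr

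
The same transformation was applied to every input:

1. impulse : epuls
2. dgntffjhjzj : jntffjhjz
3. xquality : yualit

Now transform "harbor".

Looking at the pairs, the operation is to delete the first 2 characters, then move the last character to the front.
On "harbor": the first step gives "rbor", and the second then gives "rrbo".

rrbo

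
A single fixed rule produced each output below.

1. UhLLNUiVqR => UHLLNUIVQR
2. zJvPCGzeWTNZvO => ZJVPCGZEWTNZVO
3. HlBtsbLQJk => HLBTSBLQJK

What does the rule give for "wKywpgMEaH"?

Rule — convert every letter to uppercase.
So "wKywpgMEaH" becomes "WKYWPGMEAH".

WKYWPGMEAH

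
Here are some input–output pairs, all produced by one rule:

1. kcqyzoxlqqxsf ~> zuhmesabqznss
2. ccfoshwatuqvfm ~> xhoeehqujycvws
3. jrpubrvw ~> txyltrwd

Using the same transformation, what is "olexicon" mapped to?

The transformation: move the last 3 characters to the front (rotate right by 3), then shift every letter 2 places forward in the alphabet (wrapping around).
Applying both steps to "olexicon": "conolexi", then "eqpqngzk".

eqpqngzk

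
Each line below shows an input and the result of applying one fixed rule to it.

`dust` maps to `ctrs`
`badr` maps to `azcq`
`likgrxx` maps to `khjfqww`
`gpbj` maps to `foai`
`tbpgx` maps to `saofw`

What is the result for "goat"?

fnzs

Rule — shift every letter 1 place backward in the alphabet (wrapping around).
On "goat" that produces "fnzs".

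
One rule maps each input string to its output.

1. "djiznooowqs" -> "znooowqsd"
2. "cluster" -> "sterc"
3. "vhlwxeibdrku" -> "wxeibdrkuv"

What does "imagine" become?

The transformation: move the first 3 characters to the end (rotate left by 3), then delete the last 2 characters.
On "imagine": the first step gives "gineima", and the second then gives "ginei".
(Check on "cluster": → "sterclu" → "sterc" ✓)

ginei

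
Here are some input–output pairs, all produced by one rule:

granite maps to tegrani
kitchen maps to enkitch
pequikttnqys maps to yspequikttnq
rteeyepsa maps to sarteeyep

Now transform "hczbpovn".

The transformation: move the last 2 characters to the front (rotate right by 2).
Applying that to "hczbpovn" gives "vnhczbpo".

vnhczbpo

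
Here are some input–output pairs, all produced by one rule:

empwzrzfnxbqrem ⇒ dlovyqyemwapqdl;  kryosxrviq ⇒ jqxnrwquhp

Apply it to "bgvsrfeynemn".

Rule — shift every letter 1 place backward in the alphabet (wrapping around).
Doing the same to "bgvsrfeynemn": "afurqedxmdlm".

afurqedxmdlm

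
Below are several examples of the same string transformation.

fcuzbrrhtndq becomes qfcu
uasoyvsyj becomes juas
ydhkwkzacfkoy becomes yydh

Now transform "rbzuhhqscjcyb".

In each case the input is transformed by: move the first 3 characters to the end (rotate left by 3), then keep only the last 4 characters.
Working it through for "rbzuhhqscjcyb": intermediate "uhhqscjcybrbz", final "brbz".

brbz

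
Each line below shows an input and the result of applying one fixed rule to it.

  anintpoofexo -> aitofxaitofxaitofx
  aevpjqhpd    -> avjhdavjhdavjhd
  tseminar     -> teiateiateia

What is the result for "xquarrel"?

xurexurexure

What's happening: keep every other character starting from the first (positions 1st, 3rd, 5th, ...), then write the whole string 3 times in a row.
"xquarrel" → "xurexurexure".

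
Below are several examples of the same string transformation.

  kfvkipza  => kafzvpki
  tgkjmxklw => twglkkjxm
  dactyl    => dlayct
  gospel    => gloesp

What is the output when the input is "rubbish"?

What's happening: take characters alternately from the front and the back (1st, last, 2nd, 2nd-last, ...).
For "rubbish" the result is "rhusbib".

rhusbib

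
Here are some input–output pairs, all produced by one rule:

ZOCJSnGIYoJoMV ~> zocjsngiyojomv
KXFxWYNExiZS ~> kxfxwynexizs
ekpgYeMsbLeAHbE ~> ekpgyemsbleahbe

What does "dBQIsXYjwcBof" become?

The transformation: convert every letter to lowercase.
For "dBQIsXYjwcBof" the result is "dbqisxyjwcbof".

dbqisxyjwcbof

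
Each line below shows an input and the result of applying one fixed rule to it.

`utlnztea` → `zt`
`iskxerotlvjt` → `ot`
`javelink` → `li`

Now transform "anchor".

Rule — swap the front and back halves of the string, then keep only the first 2 characters.
Applying both steps to "anchor": "horanc", then "ho".
(Check on "javelink": → "linkjave" → "li" ✓)

ho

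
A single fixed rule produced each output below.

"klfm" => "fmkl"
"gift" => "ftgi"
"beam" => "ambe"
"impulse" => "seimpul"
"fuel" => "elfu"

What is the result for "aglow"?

The transformation: move the last 2 characters to the front (rotate right by 2).
"aglow" → "owagl".

owagl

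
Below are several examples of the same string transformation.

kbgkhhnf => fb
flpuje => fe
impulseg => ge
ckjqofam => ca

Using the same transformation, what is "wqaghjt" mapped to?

The transformation: sort the characters into reverse alphabetical order, then keep only the last 2 characters.
For "wqaghjt", step one produces "wtqjhga"; step two turns that into "ga".

ga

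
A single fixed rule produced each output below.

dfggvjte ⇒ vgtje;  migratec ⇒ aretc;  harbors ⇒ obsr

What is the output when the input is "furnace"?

The transformation: delete the first 3 characters, then swap each adjacent pair of characters (1↔2, 3↔4, ...).
Starting from "furnace": after the first operation, "nace"; after the second, "anec".
(Check on "migratec": → "ratec" → "aretc" ✓)

anec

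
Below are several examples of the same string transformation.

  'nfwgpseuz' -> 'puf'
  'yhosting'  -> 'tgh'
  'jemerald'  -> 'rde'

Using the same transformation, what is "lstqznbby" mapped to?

Rule — keep one character in every 3, starting at position 2 (positions 2nd, 5th, 8th, ...), then move the first character to the end.
For "lstqznbby", step one produces "szb"; step two turns that into "zbs".
(Check on "jemerald": → "erd" → "rde" ✓)

zbs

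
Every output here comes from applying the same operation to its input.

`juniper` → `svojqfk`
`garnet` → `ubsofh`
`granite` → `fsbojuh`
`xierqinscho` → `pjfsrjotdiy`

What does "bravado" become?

Looking at the pairs, the operation is to swap the first and last characters, then shift every letter 1 place forward in the alphabet (wrapping around).
Working it through for "bravado": intermediate "oravadb", final "psbwbec".

psbwbec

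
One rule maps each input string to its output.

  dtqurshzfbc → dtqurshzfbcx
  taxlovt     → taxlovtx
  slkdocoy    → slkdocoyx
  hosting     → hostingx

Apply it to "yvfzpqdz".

The transformation: append "x".
So "yvfzpqdz" becomes "yvfzpqdzx".

yvfzpqdzx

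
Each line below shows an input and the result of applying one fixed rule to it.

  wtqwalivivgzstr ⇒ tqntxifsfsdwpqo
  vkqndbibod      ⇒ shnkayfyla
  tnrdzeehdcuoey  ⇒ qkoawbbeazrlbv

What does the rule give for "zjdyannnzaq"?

The transformation: shift every letter 3 places backward in the alphabet (wrapping around).
So "zjdyannnzaq" becomes "wgavxkkkwxn".

wgavxkkkwxn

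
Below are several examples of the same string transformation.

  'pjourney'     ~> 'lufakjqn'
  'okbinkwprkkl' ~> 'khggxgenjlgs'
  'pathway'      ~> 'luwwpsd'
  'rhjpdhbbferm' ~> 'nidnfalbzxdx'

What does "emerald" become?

azihawn

Rule — take characters alternately from the front and the back (1st, last, 2nd, 2nd-last, ...), then shift every letter 4 places backward in the alphabet (wrapping around).
Applying both steps to "emerald": "edmlear", then "azihawn".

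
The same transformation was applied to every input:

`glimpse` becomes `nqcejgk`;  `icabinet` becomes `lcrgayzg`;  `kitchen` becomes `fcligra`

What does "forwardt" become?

The rule is to shift every letter 2 places backward in the alphabet (wrapping around), then move the last 3 characters to the front (rotate right by 3).
Working it through for "forwardt": intermediate "dmpuypbr", final "pbrdmpuy".

pbrdmpuy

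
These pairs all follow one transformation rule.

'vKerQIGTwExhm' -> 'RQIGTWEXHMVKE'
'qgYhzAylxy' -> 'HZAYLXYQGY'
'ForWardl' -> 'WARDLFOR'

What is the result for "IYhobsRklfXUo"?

Looking at the pairs, the operation is to move the first 3 characters to the end (rotate left by 3), then convert every letter to uppercase.
For "IYhobsRklfXUo", step one produces "obsRklfXUoIYh"; step two turns that into "OBSRKLFXUOIYH".

OBSRKLFXUOIYH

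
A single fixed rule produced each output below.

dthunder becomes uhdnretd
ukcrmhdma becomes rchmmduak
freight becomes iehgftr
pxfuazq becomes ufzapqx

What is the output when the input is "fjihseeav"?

hiesaefvj

In each case the input is transformed by: move the first 2 characters to the end (rotate left by 2), then swap each adjacent pair of characters (1↔2, 3↔4, ...).
Applying that to "fjihseeav" gives "hiesaefvj".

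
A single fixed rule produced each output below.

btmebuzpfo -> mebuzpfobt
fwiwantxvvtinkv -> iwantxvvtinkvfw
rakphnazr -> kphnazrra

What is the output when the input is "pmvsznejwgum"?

Rule — move the first 2 characters to the end (rotate left by 2).
"pmvsznejwgum" → "vsznejwgumpm".

vsznejwgumpm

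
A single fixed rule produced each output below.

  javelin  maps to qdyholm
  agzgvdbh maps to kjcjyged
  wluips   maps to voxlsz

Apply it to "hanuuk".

ndqxxk

Each output is the input with this applied: shift every letter 3 places forward in the alphabet (wrapping around), then swap the first and last characters.
On "hanuuk": the first step gives "kdqxxn", and the second then gives "ndqxxk".
(Check on "javelin": → "mdyholq" → "qdyholm" ✓)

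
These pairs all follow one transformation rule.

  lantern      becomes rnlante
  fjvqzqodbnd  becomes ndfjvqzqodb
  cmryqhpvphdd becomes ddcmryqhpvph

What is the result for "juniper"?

Looking at the pairs, the operation is to move the last 2 characters to the front (rotate right by 2).
Applying that to "juniper" gives "erjunip".

erjunip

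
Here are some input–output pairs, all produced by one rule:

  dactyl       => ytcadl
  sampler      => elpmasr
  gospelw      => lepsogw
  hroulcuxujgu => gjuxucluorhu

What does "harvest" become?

sevraht

In each case the input is transformed by: move the last character to the front, then reverse the string.
Starting from "harvest": after the first operation, "tharves"; after the second, "sevraht".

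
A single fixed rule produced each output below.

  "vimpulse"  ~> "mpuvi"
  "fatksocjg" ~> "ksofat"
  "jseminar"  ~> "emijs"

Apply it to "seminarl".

minse

The transformation: delete the last 3 characters, then move the last 3 characters to the front (rotate right by 3).
Applying both steps to "seminarl": "semin", then "minse".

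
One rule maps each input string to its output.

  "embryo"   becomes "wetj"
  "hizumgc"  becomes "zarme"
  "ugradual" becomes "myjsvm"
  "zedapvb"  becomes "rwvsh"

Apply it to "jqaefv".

Rule — shift every letter 8 places backward in the alphabet (wrapping around), then delete the last 2 characters.
Working it through for "jqaefv": intermediate "biswxn", final "bisw".

bisw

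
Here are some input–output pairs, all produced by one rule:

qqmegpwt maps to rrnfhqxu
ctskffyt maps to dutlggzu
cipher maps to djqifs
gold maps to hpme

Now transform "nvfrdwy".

owgsexz

Rule — shift every letter 1 place forward in the alphabet (wrapping around).
Applying that to "nvfrdwy" gives "owgsexz".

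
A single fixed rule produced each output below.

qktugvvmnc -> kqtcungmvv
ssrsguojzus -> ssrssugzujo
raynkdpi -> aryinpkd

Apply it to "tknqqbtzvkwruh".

Looking at the pairs, the operation is to move the first character to the end, then take characters alternately from the front and the back (1st, last, 2nd, 2nd-last, ...).
Working it through for "tknqqbtzvkwruh": intermediate "knqqbtzvkwruht", final "ktnhquqrbwtkzv".

ktnhquqrbwtkzv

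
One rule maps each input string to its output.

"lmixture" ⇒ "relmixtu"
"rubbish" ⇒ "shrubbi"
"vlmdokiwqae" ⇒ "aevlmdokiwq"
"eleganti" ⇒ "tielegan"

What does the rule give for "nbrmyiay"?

aynbrmyi

Rule — move the last 2 characters to the front (rotate right by 2).
Applying that to "nbrmyiay" gives "aynbrmyi".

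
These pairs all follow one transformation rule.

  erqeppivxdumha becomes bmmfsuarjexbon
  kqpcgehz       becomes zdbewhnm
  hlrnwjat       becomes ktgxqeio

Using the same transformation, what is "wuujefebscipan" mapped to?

Each output is the input with this applied: shift every letter 3 places backward in the alphabet (wrapping around), then move the first 3 characters to the end (rotate left by 3).
"wuujefebscipan" → "trrgbcbypzfmxk" → "gbcbypzfmxktrr".

gbcbypzfmxktrr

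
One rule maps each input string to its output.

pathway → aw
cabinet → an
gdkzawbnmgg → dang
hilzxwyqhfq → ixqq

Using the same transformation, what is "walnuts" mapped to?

The pattern: keep one character in every 3, starting at position 2 (positions 2nd, 5th, 8th, ...).
On "walnuts" that produces "au".

au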